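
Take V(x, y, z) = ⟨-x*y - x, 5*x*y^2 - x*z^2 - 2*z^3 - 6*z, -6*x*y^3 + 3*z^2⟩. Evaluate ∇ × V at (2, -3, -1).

(∇×V)₁ = ∂V₃/∂y − ∂V₂/∂z = -18*x*y^2 + 2*x*z + 6*z^2 + 6
(∇×V)₂ = ∂V₁/∂z − ∂V₃/∂x = 6*y^3
(∇×V)₃ = ∂V₂/∂x − ∂V₁/∂y = x + 5*y^2 - z^2
∇×V = (-18*x*y^2 + 2*x*z + 6*z^2 + 6, 6*y^3, x + 5*y^2 - z^2)
At (2, -3, -1): (-316, -162, 46).

(-316, -162, 46)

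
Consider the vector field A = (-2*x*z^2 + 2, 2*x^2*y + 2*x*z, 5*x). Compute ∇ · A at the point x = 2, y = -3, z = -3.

∂A₁/∂x = -2*z^2
∂A₂/∂y = 2*x^2
∂A₃/∂z = 0
∇·A = 2*x^2 - 2*z^2
At (2, -3, -3): -10.

-10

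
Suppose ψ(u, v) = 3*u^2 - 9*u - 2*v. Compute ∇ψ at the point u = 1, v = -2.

(-3, -2)

∂ψ/∂u = 6*u - 9
∂ψ/∂v = -2
∇ψ = (6*u - 9, -2)
At (1, -2): (-3, -2).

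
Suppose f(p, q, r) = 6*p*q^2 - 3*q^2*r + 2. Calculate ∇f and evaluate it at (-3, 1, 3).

∂f/∂p = 6*q^2
∂f/∂q = 12*p*q - 6*q*r
∂f/∂r = -3*q^2
∇f = (6*q^2, 12*p*q - 6*q*r, -3*q^2)
At (-3, 1, 3): (6, -54, -3).

(6, -54, -3)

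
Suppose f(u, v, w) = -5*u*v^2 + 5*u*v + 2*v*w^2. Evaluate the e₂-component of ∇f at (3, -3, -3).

(∇f)_2 = ∂f/∂v = -10*u*v + 5*u + 2*w^2
At (3, -3, -3): 123.

123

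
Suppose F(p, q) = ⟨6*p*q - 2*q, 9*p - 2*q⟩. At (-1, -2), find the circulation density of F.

17

∂F₂/∂p = 9
∂F₁/∂q = 6*p - 2
Scalar curl = -6*p + 11
At (-1, -2): 17.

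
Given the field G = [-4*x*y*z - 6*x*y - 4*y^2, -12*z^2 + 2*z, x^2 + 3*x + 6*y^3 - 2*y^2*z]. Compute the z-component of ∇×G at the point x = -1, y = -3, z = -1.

-26

(∇×G)_3 = ∂G₂/∂x − ∂G₁/∂y
= 0 − (-4*x*z - 6*x - 8*y)
= 4*x*z + 6*x + 8*y
At (-1, -3, -1): -26.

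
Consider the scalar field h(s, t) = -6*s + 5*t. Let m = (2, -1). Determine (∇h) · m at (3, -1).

∂h/∂s = -6
∂h/∂t = 5
∇h at (3, -1) = (-6, 5)
∇h · m = (-6)(2) + (5)(-1) = -17

-17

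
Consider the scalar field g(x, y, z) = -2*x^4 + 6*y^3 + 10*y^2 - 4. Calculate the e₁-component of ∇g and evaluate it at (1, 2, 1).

-8

(∇g)_1 = ∂g/∂x = -8*x^3
At (1, 2, 1): -8.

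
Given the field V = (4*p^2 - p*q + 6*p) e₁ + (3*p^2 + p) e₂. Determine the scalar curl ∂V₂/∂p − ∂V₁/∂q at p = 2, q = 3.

∂V₂/∂p = 6*p + 1
∂V₁/∂q = -p
Scalar curl = 7*p + 1
At (2, 3): 15.

15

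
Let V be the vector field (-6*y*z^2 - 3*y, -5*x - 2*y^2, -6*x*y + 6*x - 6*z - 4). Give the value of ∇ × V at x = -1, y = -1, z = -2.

(∇×V)₁ = ∂V₃/∂y − ∂V₂/∂z = -6*x
(∇×V)₂ = ∂V₁/∂z − ∂V₃/∂x = -12*y*z + 6*y - 6
(∇×V)₃ = ∂V₂/∂x − ∂V₁/∂y = 6*z^2 - 2
∇×V = (-6*x, -12*y*z + 6*y - 6, 6*z^2 - 2)
At (-1, -1, -2): (6, -36, 22).

(6, -36, 22)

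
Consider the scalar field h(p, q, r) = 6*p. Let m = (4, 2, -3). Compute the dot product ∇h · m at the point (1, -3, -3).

∂h/∂p = 6
∂h/∂q = 0
∂h/∂r = 0
∇h at (1, -3, -3) = (6, 0, 0)
∇h · m = (6)(4) + (0)(2) + (0)(-3) = 24

24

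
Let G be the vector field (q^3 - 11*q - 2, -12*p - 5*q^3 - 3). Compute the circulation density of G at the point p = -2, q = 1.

∂G₂/∂p = -12
∂G₁/∂q = 3*q^2 - 11
Scalar curl = -3*q^2 - 1
At (-2, 1): -4.

-4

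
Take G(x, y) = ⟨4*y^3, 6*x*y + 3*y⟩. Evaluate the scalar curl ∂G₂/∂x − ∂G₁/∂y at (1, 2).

-36

∂G₂/∂x = 6*y
∂G₁/∂y = 12*y^2
Scalar curl = -12*y^2 + 6*y
At (1, 2): -36.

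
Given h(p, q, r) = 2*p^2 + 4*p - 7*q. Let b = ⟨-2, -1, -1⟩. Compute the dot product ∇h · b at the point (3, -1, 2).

-25

∂h/∂p = 4*p + 4
∂h/∂q = -7
∂h/∂r = 0
∇h at (3, -1, 2) = (16, -7, 0)
∇h · b = (16)(-2) + (-7)(-1) + (0)(-1) = -25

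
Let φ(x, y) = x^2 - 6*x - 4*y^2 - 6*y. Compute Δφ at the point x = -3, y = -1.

-6

∂²φ/∂x² = 2
∂²φ/∂y² = -8
∇²φ = -6
At (-3, -1): -6.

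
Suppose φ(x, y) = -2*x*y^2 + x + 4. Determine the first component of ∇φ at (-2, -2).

(∇φ)_1 = ∂φ/∂x = -2*y^2 + 1
At (-2, -2): -7.

-7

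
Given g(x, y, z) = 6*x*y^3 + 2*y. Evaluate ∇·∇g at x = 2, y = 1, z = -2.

72

∂²g/∂x² = 0
∂²g/∂y² = 36*x*y
∂²g/∂z² = 0
∇²g = 36*x*y
At (2, 1, -2): 72.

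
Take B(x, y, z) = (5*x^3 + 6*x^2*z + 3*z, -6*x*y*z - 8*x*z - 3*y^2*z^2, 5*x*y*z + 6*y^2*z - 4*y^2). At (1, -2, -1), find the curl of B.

(7, -1, -4)

(∇×B)₁ = ∂B₃/∂y − ∂B₂/∂z = 6*x*y + 5*x*z + 8*x + 6*y^2*z + 12*y*z - 8*y
(∇×B)₂ = ∂B₁/∂z − ∂B₃/∂x = 6*x^2 - 5*y*z + 3
(∇×B)₃ = ∂B₂/∂x − ∂B₁/∂y = -6*y*z - 8*z
∇×B = (6*x*y + 5*x*z + 8*x + 6*y^2*z + 12*y*z - 8*y, 6*x^2 - 5*y*z + 3, -6*y*z - 8*z)
At (1, -2, -1): (7, -1, -4).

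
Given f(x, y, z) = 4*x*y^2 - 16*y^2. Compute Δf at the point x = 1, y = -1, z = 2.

∂²f/∂x² = 0
∂²f/∂y² = 8*(x - 4)
∂²f/∂z² = 0
∇²f = 8*x - 32
At (1, -1, 2): -24.

-24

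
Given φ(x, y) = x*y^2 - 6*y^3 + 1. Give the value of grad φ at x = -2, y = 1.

∂φ/∂x = y^2
∂φ/∂y = 2*x*y - 18*y^2
∇φ = (y^2, 2*x*y - 18*y^2)
At (-2, 1): (1, -22).

(1, -22)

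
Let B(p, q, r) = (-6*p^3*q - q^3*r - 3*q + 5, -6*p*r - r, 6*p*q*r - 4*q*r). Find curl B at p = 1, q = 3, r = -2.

(∇×B)₁ = ∂B₃/∂q − ∂B₂/∂r = 6*p*r + 6*p - 4*r + 1
(∇×B)₂ = ∂B₁/∂r − ∂B₃/∂p = -q^3 - 6*q*r
(∇×B)₃ = ∂B₂/∂p − ∂B₁/∂q = 6*p^3 + 3*q^2*r - 6*r + 3
∇×B = (6*p*r + 6*p - 4*r + 1, -q^3 - 6*q*r, 6*p^3 + 3*q^2*r - 6*r + 3)
At (1, 3, -2): (3, 9, -33).

(3, 9, -33)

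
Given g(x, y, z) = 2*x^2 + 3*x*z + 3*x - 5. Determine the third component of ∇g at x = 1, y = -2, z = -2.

3

(∇g)_3 = ∂g/∂z = 3*x
At (1, -2, -2): 3.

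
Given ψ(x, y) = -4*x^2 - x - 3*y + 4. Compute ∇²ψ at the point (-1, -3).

∂²ψ/∂x² = -8
∂²ψ/∂y² = 0
∇²ψ = -8
At (-1, -3): -8.

-8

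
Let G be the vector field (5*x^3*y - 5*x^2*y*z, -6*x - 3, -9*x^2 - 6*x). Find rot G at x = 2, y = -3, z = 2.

(∇×G)₁ = ∂G₃/∂y − ∂G₂/∂z = 0
(∇×G)₂ = ∂G₁/∂z − ∂G₃/∂x = -5*x^2*y + 18*x + 6
(∇×G)₃ = ∂G₂/∂x − ∂G₁/∂y = -5*x^3 + 5*x^2*z - 6
∇×G = (0, -5*x^2*y + 18*x + 6, -5*x^3 + 5*x^2*z - 6)
At (2, -3, 2): (0, 102, -6).

(0, 102, -6)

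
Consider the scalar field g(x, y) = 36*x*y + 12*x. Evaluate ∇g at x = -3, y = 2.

(84, -108)

∂g/∂x = 36*y + 12
∂g/∂y = 36*x
∇g = (36*y + 12, 36*x)
At (-3, 2): (84, -108).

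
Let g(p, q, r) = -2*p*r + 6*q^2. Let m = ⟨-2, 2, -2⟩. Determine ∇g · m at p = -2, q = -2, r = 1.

-52

∂g/∂p = -2*r
∂g/∂q = 12*q
∂g/∂r = -2*p
∇g at (-2, -2, 1) = (-2, -24, 4)
∇g · m = (-2)(-2) + (-24)(2) + (4)(-2) = -52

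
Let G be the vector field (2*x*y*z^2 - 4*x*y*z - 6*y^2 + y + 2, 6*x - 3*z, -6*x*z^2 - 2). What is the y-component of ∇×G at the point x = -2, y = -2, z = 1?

(∇×G)_2 = ∂G₁/∂z − ∂G₃/∂x
= 4*x*y*z - 4*x*y − (-6*z^2)
= 4*x*y*z - 4*x*y + 6*z^2
At (-2, -2, 1): 6.

6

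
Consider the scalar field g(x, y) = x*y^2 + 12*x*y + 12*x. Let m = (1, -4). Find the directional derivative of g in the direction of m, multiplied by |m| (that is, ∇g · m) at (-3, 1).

193

∂g/∂x = y^2 + 12*y + 12
∂g/∂y = 2*x*y + 12*x
∇g at (-3, 1) = (25, -42)
∇g · m = (25)(1) + (-42)(-4) = 193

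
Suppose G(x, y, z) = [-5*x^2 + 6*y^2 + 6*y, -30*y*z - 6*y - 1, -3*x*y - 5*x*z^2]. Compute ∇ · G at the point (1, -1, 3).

-136

∂G₁/∂x = -10*x
∂G₂/∂y = -30*z - 6
∂G₃/∂z = -10*x*z
∇·G = -10*x*z - 10*x - 30*z - 6
At (1, -1, 3): -136.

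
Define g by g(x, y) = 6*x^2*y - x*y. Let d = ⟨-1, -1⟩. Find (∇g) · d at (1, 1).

-16

∂g/∂x = 12*x*y - y
∂g/∂y = 6*x^2 - x
∇g at (1, 1) = (11, 5)
∇g · d = (11)(-1) + (5)(-1) = -16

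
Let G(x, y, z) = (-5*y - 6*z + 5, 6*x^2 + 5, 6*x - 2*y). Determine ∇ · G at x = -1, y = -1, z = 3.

0

∂G₁/∂x = 0
∂G₂/∂y = 0
∂G₃/∂z = 0
∇·G = 0
At (-1, -1, 3): 0.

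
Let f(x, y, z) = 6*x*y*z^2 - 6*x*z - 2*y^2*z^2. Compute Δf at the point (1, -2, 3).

∂²f/∂x² = 0
∂²f/∂y² = -4*z^2
∂²f/∂z² = 4*y*(3*x - y)
∇²f = 12*x*y - 4*y^2 - 4*z^2
At (1, -2, 3): -76.

-76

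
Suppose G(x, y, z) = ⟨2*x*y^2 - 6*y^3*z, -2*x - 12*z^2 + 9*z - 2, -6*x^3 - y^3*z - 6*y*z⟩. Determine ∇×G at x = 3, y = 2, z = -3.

(∇×G)₁ = ∂G₃/∂y − ∂G₂/∂z = -3*y^2*z + 18*z - 9
(∇×G)₂ = ∂G₁/∂z − ∂G₃/∂x = 18*x^2 - 6*y^3
(∇×G)₃ = ∂G₂/∂x − ∂G₁/∂y = -4*x*y + 18*y^2*z - 2
∇×G = (-3*y^2*z + 18*z - 9, 18*x^2 - 6*y^3, -4*x*y + 18*y^2*z - 2)
At (3, 2, -3): (-27, 114, -242).

(-27, 114, -242)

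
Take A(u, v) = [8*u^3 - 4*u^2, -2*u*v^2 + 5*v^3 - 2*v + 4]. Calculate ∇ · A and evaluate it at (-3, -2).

274

∂A₁/∂u = 24*u^2 - 8*u
∂A₂/∂v = -4*u*v + 15*v^2 - 2
∇·A = 24*u^2 - 4*u*v - 8*u + 15*v^2 - 2
At (-3, -2): 274.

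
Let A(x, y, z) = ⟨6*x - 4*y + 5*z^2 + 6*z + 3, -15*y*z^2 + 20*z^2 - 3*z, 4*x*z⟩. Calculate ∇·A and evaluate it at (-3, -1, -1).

-21

∂A₁/∂x = 6
∂A₂/∂y = -15*z^2
∂A₃/∂z = 4*x
∇·A = 4*x - 15*z^2 + 6
At (-3, -1, -1): -21.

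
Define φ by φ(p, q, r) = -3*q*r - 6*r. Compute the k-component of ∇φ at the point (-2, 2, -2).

-12

(∇φ)_3 = ∂φ/∂r = -3*q - 6
At (-2, 2, -2): -12.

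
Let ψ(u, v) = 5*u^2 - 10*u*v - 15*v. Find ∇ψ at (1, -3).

∂ψ/∂u = 10*u - 10*v
∂ψ/∂v = -10*u - 15
∇ψ = (10*u - 10*v, -10*u - 15)
At (1, -3): (40, -25).

(40, -25)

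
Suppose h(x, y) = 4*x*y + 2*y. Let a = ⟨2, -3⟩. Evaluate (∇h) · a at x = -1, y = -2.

-10

∂h/∂x = 4*y
∂h/∂y = 4*x + 2
∇h at (-1, -2) = (-8, -2)
∇h · a = (-8)(2) + (-2)(-3) = -10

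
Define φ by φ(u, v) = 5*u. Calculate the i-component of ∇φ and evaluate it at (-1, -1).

(∇φ)_1 = ∂φ/∂u = 5
At (-1, -1): 5.

5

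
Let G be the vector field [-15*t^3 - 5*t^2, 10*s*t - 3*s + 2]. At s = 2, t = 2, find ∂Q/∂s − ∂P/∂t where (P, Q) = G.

217

∂G₂/∂s = 10*t - 3
∂G₁/∂t = -45*t^2 - 10*t
Scalar curl = 45*t^2 + 20*t - 3
At (2, 2): 217.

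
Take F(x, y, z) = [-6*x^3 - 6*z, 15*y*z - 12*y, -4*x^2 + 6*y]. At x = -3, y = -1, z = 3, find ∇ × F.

(21, -30, 0)

(∇×F)₁ = ∂F₃/∂y − ∂F₂/∂z = -15*y + 6
(∇×F)₂ = ∂F₁/∂z − ∂F₃/∂x = 8*x - 6
(∇×F)₃ = ∂F₂/∂x − ∂F₁/∂y = 0
∇×F = (-15*y + 6, 8*x - 6, 0)
At (-3, -1, 3): (21, -30, 0).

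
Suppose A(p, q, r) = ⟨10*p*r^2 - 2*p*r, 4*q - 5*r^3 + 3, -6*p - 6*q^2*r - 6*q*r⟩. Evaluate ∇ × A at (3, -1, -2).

(48, -120, 0)

(∇×A)₁ = ∂A₃/∂q − ∂A₂/∂r = -12*q*r + 15*r^2 - 6*r
(∇×A)₂ = ∂A₁/∂r − ∂A₃/∂p = 20*p*r - 2*p + 6
(∇×A)₃ = ∂A₂/∂p − ∂A₁/∂q = 0
∇×A = (-12*q*r + 15*r^2 - 6*r, 20*p*r - 2*p + 6, 0)
At (3, -1, -2): (48, -120, 0).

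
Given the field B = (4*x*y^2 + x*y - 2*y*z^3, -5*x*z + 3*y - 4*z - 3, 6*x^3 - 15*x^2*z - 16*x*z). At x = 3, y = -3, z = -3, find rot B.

(19, -318, 30)

(∇×B)₁ = ∂B₃/∂y − ∂B₂/∂z = 5*x + 4
(∇×B)₂ = ∂B₁/∂z − ∂B₃/∂x = -18*x^2 + 30*x*z - 6*y*z^2 + 16*z
(∇×B)₃ = ∂B₂/∂x − ∂B₁/∂y = -8*x*y - x + 2*z^3 - 5*z
∇×B = (5*x + 4, -18*x^2 + 30*x*z - 6*y*z^2 + 16*z, -8*x*y - x + 2*z^3 - 5*z)
At (3, -3, -3): (19, -318, 30).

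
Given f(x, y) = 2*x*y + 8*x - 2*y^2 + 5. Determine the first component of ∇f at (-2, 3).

14

(∇f)_1 = ∂f/∂x = 2*y + 8
At (-2, 3): 14.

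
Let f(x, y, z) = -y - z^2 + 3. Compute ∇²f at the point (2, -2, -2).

-2

∂²f/∂x² = 0
∂²f/∂y² = 0
∂²f/∂z² = -2
∇²f = -2
At (2, -2, -2): -2.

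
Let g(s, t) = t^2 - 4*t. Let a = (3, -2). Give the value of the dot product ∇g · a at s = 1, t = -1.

∂g/∂s = 0
∂g/∂t = 2*t - 4
∇g at (1, -1) = (0, -6)
∇g · a = (0)(3) + (-6)(-2) = 12

12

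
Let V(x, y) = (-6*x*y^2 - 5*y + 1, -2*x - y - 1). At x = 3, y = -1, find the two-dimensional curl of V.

∂V₂/∂x = -2
∂V₁/∂y = -12*x*y - 5
Scalar curl = 12*x*y + 3
At (3, -1): -33.

-33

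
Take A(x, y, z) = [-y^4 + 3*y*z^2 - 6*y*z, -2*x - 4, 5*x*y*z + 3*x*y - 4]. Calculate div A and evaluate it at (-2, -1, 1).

10

∂A₁/∂x = 0
∂A₂/∂y = 0
∂A₃/∂z = 5*x*y
∇·A = 5*x*y
At (-2, -1, 1): 10.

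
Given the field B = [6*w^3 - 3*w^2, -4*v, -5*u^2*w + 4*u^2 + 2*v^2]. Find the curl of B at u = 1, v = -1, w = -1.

(-4, 6, 0)

(∇×B)₁ = ∂B₃/∂v − ∂B₂/∂w = 4*v
(∇×B)₂ = ∂B₁/∂w − ∂B₃/∂u = 10*u*w - 8*u + 18*w^2 - 6*w
(∇×B)₃ = ∂B₂/∂u − ∂B₁/∂v = 0
∇×B = (4*v, 10*u*w - 8*u + 18*w^2 - 6*w, 0)
At (1, -1, -1): (-4, 6, 0).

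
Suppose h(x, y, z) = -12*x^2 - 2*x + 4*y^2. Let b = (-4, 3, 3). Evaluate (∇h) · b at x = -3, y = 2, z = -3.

-232

∂h/∂x = -24*x - 2
∂h/∂y = 8*y
∂h/∂z = 0
∇h at (-3, 2, -3) = (70, 16, 0)
∇h · b = (70)(-4) + (16)(3) + (0)(3) = -232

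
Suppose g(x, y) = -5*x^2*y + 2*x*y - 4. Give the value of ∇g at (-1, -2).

(-24, -7)

∂g/∂x = -10*x*y + 2*y
∂g/∂y = -5*x^2 + 2*x
∇g = (-10*x*y + 2*y, -5*x^2 + 2*x)
At (-1, -2): (-24, -7).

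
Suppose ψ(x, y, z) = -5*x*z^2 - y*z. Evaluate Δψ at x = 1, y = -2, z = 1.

∂²ψ/∂x² = 0
∂²ψ/∂y² = 0
∂²ψ/∂z² = -10*x
∇²ψ = -10*x
At (1, -2, 1): -10.

-10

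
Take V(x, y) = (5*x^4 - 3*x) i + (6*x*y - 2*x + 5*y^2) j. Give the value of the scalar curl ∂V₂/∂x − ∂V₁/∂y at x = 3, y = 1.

∂V₂/∂x = 6*y - 2
∂V₁/∂y = 0
Scalar curl = 6*y - 2
At (3, 1): 4.

4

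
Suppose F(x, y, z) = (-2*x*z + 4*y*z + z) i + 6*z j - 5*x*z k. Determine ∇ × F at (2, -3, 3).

(∇×F)₁ = ∂F₃/∂y − ∂F₂/∂z = -6
(∇×F)₂ = ∂F₁/∂z − ∂F₃/∂x = -2*x + 4*y + 5*z + 1
(∇×F)₃ = ∂F₂/∂x − ∂F₁/∂y = -4*z
∇×F = (-6, -2*x + 4*y + 5*z + 1, -4*z)
At (2, -3, 3): (-6, 0, -12).

(-6, 0, -12)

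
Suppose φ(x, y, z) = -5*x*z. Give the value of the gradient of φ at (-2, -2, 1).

(-5, 0, 10)

∂φ/∂x = -5*z
∂φ/∂y = 0
∂φ/∂z = -5*x
∇φ = (-5*z, 0, -5*x)
At (-2, -2, 1): (-5, 0, 10).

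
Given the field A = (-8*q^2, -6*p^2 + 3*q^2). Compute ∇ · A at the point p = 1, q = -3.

∂A₁/∂p = 0
∂A₂/∂q = 6*q
∇·A = 6*q
At (1, -3): -18.

-18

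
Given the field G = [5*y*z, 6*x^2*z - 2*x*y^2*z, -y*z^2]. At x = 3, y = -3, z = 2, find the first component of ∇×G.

(∇×G)_1 = ∂G₃/∂y − ∂G₂/∂z
= -z^2 − (6*x^2 - 2*x*y^2)
= -6*x^2 + 2*x*y^2 - z^2
At (3, -3, 2): -4.

-4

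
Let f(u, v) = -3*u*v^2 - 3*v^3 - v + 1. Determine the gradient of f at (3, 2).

(-12, -73)

∂f/∂u = -3*v^2
∂f/∂v = -6*u*v - 9*v^2 - 1
∇f = (-3*v^2, -6*u*v - 9*v^2 - 1)
At (3, 2): (-12, -73).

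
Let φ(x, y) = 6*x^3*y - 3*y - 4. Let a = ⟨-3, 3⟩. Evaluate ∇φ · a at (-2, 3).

-801

∂φ/∂x = 18*x^2*y
∂φ/∂y = 6*x^3 - 3
∇φ at (-2, 3) = (216, -51)
∇φ · a = (216)(-3) + (-51)(3) = -801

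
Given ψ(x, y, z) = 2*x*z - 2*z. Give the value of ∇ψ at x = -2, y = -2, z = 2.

(4, 0, -6)

∂ψ/∂x = 2*z
∂ψ/∂y = 0
∂ψ/∂z = 2*x - 2
∇ψ = (2*z, 0, 2*x - 2)
At (-2, -2, 2): (4, 0, -6).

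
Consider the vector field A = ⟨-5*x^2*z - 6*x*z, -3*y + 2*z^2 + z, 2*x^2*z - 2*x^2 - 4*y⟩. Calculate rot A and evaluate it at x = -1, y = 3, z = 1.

(∇×A)₁ = ∂A₃/∂y − ∂A₂/∂z = -4*z - 5
(∇×A)₂ = ∂A₁/∂z − ∂A₃/∂x = -5*x^2 - 4*x*z - 2*x
(∇×A)₃ = ∂A₂/∂x − ∂A₁/∂y = 0
∇×A = (-4*z - 5, -5*x^2 - 4*x*z - 2*x, 0)
At (-1, 3, 1): (-9, 1, 0).

(-9, 1, 0)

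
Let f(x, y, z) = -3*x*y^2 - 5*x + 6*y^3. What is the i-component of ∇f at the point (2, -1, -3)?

-8

(∇f)_1 = ∂f/∂x = -3*y^2 - 5
At (2, -1, -3): -8.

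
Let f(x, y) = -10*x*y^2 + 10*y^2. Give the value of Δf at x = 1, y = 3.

∂²f/∂x² = 0
∂²f/∂y² = 20*(-x + 1)
∇²f = -20*x + 20
At (1, 3): 0.

0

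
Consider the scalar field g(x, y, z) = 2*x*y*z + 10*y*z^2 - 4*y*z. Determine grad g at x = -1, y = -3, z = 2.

∂g/∂x = 2*y*z
∂g/∂y = 2*x*z + 10*z^2 - 4*z
∂g/∂z = 2*x*y + 20*y*z - 4*y
∇g = (2*y*z, 2*x*z + 10*z^2 - 4*z, 2*x*y + 20*y*z - 4*y)
At (-1, -3, 2): (-12, 28, -102).

(-12, 28, -102)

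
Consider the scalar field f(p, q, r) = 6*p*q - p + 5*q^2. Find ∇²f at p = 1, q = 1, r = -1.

10

∂²f/∂p² = 0
∂²f/∂q² = 10
∂²f/∂r² = 0
∇²f = 10
At (1, 1, -1): 10.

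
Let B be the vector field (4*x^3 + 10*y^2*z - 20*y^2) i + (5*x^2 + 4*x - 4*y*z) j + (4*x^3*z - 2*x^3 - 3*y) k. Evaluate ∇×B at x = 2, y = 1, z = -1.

(1, 82, 84)

(∇×B)₁ = ∂B₃/∂y − ∂B₂/∂z = 4*y - 3
(∇×B)₂ = ∂B₁/∂z − ∂B₃/∂x = -12*x^2*z + 6*x^2 + 10*y^2
(∇×B)₃ = ∂B₂/∂x − ∂B₁/∂y = 10*x - 20*y*z + 40*y + 4
∇×B = (4*y - 3, -12*x^2*z + 6*x^2 + 10*y^2, 10*x - 20*y*z + 40*y + 4)
At (2, 1, -1): (1, 82, 84).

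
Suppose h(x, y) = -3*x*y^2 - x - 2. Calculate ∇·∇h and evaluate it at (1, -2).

-6

∂²h/∂x² = 0
∂²h/∂y² = -6*x
∇²h = -6*x
At (1, -2): -6.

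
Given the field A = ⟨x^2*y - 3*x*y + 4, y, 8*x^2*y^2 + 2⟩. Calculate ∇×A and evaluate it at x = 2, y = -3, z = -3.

(∇×A)₁ = ∂A₃/∂y − ∂A₂/∂z = 16*x^2*y
(∇×A)₂ = ∂A₁/∂z − ∂A₃/∂x = -16*x*y^2
(∇×A)₃ = ∂A₂/∂x − ∂A₁/∂y = -x^2 + 3*x
∇×A = (16*x^2*y, -16*x*y^2, -x^2 + 3*x)
At (2, -3, -3): (-192, -288, 2).

(-192, -288, 2)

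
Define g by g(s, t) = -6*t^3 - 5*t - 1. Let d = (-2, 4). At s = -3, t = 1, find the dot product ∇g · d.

-92

∂g/∂s = 0
∂g/∂t = -18*t^2 - 5
∇g at (-3, 1) = (0, -23)
∇g · d = (0)(-2) + (-23)(4) = -92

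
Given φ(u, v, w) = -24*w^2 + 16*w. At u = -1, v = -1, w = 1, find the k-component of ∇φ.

-32

(∇φ)_3 = ∂φ/∂w = -48*w + 16
At (-1, -1, 1): -32.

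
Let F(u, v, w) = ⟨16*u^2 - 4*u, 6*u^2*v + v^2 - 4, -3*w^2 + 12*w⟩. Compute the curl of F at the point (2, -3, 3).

(0, 0, -72)

(∇×F)₁ = ∂F₃/∂v − ∂F₂/∂w = 0
(∇×F)₂ = ∂F₁/∂w − ∂F₃/∂u = 0
(∇×F)₃ = ∂F₂/∂u − ∂F₁/∂v = 12*u*v
∇×F = (0, 0, 12*u*v)
At (2, -3, 3): (0, 0, -72).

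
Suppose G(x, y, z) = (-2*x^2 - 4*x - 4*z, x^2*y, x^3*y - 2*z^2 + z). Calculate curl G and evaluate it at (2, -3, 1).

(∇×G)₁ = ∂G₃/∂y − ∂G₂/∂z = x^3
(∇×G)₂ = ∂G₁/∂z − ∂G₃/∂x = -3*x^2*y - 4
(∇×G)₃ = ∂G₂/∂x − ∂G₁/∂y = 2*x*y
∇×G = (x^3, -3*x^2*y - 4, 2*x*y)
At (2, -3, 1): (8, 32, -12).

(8, 32, -12)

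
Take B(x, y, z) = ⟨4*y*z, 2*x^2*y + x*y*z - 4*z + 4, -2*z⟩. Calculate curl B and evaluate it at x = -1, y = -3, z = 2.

(∇×B)₁ = ∂B₃/∂y − ∂B₂/∂z = -x*y + 4
(∇×B)₂ = ∂B₁/∂z − ∂B₃/∂x = 4*y
(∇×B)₃ = ∂B₂/∂x − ∂B₁/∂y = 4*x*y + y*z - 4*z
∇×B = (-x*y + 4, 4*y, 4*x*y + y*z - 4*z)
At (-1, -3, 2): (1, -12, -2).

(1, -12, -2)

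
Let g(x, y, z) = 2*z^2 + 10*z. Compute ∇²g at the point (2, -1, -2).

∂²g/∂x² = 0
∂²g/∂y² = 0
∂²g/∂z² = 4
∇²g = 4
At (2, -1, -2): 4.

4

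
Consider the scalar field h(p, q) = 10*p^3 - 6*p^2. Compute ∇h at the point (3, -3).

∂h/∂p = 30*p^2 - 12*p
∂h/∂q = 0
∇h = (30*p^2 - 12*p, 0)
At (3, -3): (234, 0).

(234, 0)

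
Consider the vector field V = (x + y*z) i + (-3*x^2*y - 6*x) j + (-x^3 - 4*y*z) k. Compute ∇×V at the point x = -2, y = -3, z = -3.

(12, 9, -39)

(∇×V)₁ = ∂V₃/∂y − ∂V₂/∂z = -4*z
(∇×V)₂ = ∂V₁/∂z − ∂V₃/∂x = 3*x^2 + y
(∇×V)₃ = ∂V₂/∂x − ∂V₁/∂y = -6*x*y - z - 6
∇×V = (-4*z, 3*x^2 + y, -6*x*y - z - 6)
At (-2, -3, -3): (12, 9, -39).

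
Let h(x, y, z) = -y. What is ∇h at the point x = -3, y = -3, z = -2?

(0, -1, 0)

∂h/∂x = 0
∂h/∂y = -1
∂h/∂z = 0
∇h = (0, -1, 0)
At (-3, -3, -2): (0, -1, 0).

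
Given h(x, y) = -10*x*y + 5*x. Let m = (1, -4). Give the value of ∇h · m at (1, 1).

∂h/∂x = -10*y + 5
∂h/∂y = -10*x
∇h at (1, 1) = (-5, -10)
∇h · m = (-5)(1) + (-10)(-4) = 35

35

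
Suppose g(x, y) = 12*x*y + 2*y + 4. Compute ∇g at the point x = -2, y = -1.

∂g/∂x = 12*y
∂g/∂y = 12*x + 2
∇g = (12*y, 12*x + 2)
At (-2, -1): (-12, -22).

(-12, -22)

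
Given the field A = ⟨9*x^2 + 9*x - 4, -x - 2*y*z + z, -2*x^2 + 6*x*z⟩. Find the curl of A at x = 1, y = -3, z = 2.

(-7, -8, -1)

(∇×A)₁ = ∂A₃/∂y − ∂A₂/∂z = 2*y - 1
(∇×A)₂ = ∂A₁/∂z − ∂A₃/∂x = 4*x - 6*z
(∇×A)₃ = ∂A₂/∂x − ∂A₁/∂y = -1
∇×A = (2*y - 1, 4*x - 6*z, -1)
At (1, -3, 2): (-7, -8, -1).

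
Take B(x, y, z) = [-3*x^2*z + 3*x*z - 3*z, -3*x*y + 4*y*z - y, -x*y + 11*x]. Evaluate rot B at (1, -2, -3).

(∇×B)₁ = ∂B₃/∂y − ∂B₂/∂z = -x - 4*y
(∇×B)₂ = ∂B₁/∂z − ∂B₃/∂x = -3*x^2 + 3*x + y - 14
(∇×B)₃ = ∂B₂/∂x − ∂B₁/∂y = -3*y
∇×B = (-x - 4*y, -3*x^2 + 3*x + y - 14, -3*y)
At (1, -2, -3): (7, -16, 6).

(7, -16, 6)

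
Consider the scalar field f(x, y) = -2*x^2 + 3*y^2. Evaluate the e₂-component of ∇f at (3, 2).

(∇f)_2 = ∂f/∂y = 6*y
At (3, 2): 12.

12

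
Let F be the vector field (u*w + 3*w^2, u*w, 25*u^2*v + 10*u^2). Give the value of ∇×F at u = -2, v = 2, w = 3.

(102, 256, 3)

(∇×F)₁ = ∂F₃/∂v − ∂F₂/∂w = 25*u^2 - u
(∇×F)₂ = ∂F₁/∂w − ∂F₃/∂u = -50*u*v - 19*u + 6*w
(∇×F)₃ = ∂F₂/∂u − ∂F₁/∂v = w
∇×F = (25*u^2 - u, -50*u*v - 19*u + 6*w, w)
At (-2, 2, 3): (102, 256, 3).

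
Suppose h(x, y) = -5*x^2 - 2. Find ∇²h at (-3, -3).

-10

∂²h/∂x² = -10
∂²h/∂y² = 0
∇²h = -10
At (-3, -3): -10.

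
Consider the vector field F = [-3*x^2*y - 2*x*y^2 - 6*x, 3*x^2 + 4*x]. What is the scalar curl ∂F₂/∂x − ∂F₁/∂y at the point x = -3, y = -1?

25

∂F₂/∂x = 6*x + 4
∂F₁/∂y = -3*x^2 - 4*x*y
Scalar curl = 3*x^2 + 4*x*y + 6*x + 4
At (-3, -1): 25.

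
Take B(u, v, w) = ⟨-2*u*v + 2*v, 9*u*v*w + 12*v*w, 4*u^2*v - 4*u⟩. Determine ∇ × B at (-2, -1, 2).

(∇×B)₁ = ∂B₃/∂v − ∂B₂/∂w = 4*u^2 - 9*u*v - 12*v
(∇×B)₂ = ∂B₁/∂w − ∂B₃/∂u = -8*u*v + 4
(∇×B)₃ = ∂B₂/∂u − ∂B₁/∂v = 2*u + 9*v*w - 2
∇×B = (4*u^2 - 9*u*v - 12*v, -8*u*v + 4, 2*u + 9*v*w - 2)
At (-2, -1, 2): (10, -12, -24).

(10, -12, -24)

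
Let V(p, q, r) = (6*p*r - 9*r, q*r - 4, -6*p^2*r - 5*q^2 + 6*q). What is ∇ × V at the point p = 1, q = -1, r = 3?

(17, 33, 0)

(∇×V)₁ = ∂V₃/∂q − ∂V₂/∂r = -11*q + 6
(∇×V)₂ = ∂V₁/∂r − ∂V₃/∂p = 12*p*r + 6*p - 9
(∇×V)₃ = ∂V₂/∂p − ∂V₁/∂q = 0
∇×V = (-11*q + 6, 12*p*r + 6*p - 9, 0)
At (1, -1, 3): (17, 33, 0).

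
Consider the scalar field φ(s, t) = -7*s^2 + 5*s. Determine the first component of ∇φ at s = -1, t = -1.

(∇φ)_1 = ∂φ/∂s = -14*s + 5
At (-1, -1): 19.

19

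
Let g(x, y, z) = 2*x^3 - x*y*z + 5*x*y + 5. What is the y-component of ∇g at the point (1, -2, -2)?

7

(∇g)_2 = ∂g/∂y = -x*z + 5*x
At (1, -2, -2): 7.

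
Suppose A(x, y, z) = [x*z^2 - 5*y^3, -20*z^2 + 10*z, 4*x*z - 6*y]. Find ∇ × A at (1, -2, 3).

(∇×A)₁ = ∂A₃/∂y − ∂A₂/∂z = 40*z - 16
(∇×A)₂ = ∂A₁/∂z − ∂A₃/∂x = 2*x*z - 4*z
(∇×A)₃ = ∂A₂/∂x − ∂A₁/∂y = 15*y^2
∇×A = (40*z - 16, 2*x*z - 4*z, 15*y^2)
At (1, -2, 3): (104, -6, 60).

(104, -6, 60)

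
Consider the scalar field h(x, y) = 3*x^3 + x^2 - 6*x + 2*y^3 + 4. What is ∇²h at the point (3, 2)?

∂²h/∂x² = 2*(9*x + 1)
∂²h/∂y² = 12*y
∇²h = 18*x + 12*y + 2
At (3, 2): 80.

80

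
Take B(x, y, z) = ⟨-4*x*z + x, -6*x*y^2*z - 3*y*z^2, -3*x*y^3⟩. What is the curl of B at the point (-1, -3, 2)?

(-9, -77, -108)

(∇×B)₁ = ∂B₃/∂y − ∂B₂/∂z = -3*x*y^2 + 6*y*z
(∇×B)₂ = ∂B₁/∂z − ∂B₃/∂x = -4*x + 3*y^3
(∇×B)₃ = ∂B₂/∂x − ∂B₁/∂y = -6*y^2*z
∇×B = (-3*x*y^2 + 6*y*z, -4*x + 3*y^3, -6*y^2*z)
At (-1, -3, 2): (-9, -77, -108).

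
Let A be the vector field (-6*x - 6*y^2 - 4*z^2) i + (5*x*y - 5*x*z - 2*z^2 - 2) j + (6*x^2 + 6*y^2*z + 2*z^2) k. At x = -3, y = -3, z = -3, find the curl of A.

(81, 60, -36)

(∇×A)₁ = ∂A₃/∂y − ∂A₂/∂z = 5*x + 12*y*z + 4*z
(∇×A)₂ = ∂A₁/∂z − ∂A₃/∂x = -12*x - 8*z
(∇×A)₃ = ∂A₂/∂x − ∂A₁/∂y = 17*y - 5*z
∇×A = (5*x + 12*y*z + 4*z, -12*x - 8*z, 17*y - 5*z)
At (-3, -3, -3): (81, 60, -36).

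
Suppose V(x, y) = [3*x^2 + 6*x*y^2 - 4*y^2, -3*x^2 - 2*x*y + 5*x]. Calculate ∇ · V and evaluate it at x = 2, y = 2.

∂V₁/∂x = 6*x + 6*y^2
∂V₂/∂y = -2*x
∇·V = 4*x + 6*y^2
At (2, 2): 32.

32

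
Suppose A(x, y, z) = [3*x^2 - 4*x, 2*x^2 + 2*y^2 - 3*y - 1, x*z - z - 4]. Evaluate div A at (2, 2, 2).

∂A₁/∂x = 6*x - 4
∂A₂/∂y = 4*y - 3
∂A₃/∂z = x - 1
∇·A = 7*x + 4*y - 8
At (2, 2, 2): 14.

14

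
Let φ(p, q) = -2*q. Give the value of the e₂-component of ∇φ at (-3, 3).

-2

(∇φ)_2 = ∂φ/∂q = -2
At (-3, 3): -2.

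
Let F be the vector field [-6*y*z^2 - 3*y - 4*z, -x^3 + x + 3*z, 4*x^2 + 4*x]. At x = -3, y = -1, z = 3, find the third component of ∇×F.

31

(∇×F)_3 = ∂F₂/∂x − ∂F₁/∂y
= -3*x^2 + 1 − (-6*z^2 - 3)
= -3*x^2 + 6*z^2 + 4
At (-3, -1, 3): 31.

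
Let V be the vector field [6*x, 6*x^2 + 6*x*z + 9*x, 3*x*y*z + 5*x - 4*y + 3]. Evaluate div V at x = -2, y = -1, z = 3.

12

∂V₁/∂x = 6
∂V₂/∂y = 0
∂V₃/∂z = 3*x*y
∇·V = 3*x*y + 6
At (-2, -1, 3): 12.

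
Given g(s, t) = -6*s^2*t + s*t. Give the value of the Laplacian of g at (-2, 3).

-36

∂²g/∂s² = -12*t
∂²g/∂t² = 0
∇²g = -12*t
At (-2, 3): -36.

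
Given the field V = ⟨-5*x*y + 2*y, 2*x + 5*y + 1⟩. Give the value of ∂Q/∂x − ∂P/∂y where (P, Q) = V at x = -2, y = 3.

∂V₂/∂x = 2
∂V₁/∂y = -5*x + 2
Scalar curl = 5*x
At (-2, 3): -10.

-10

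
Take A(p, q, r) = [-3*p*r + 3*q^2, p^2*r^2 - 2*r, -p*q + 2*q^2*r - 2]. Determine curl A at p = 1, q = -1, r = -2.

(∇×A)₁ = ∂A₃/∂q − ∂A₂/∂r = -2*p^2*r - p + 4*q*r + 2
(∇×A)₂ = ∂A₁/∂r − ∂A₃/∂p = -3*p + q
(∇×A)₃ = ∂A₂/∂p − ∂A₁/∂q = 2*p*r^2 - 6*q
∇×A = (-2*p^2*r - p + 4*q*r + 2, -3*p + q, 2*p*r^2 - 6*q)
At (1, -1, -2): (13, -4, 14).

(13, -4, 14)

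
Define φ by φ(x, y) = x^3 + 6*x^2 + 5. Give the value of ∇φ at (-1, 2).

∂φ/∂x = 3*x^2 + 12*x
∂φ/∂y = 0
∇φ = (3*x^2 + 12*x, 0)
At (-1, 2): (-9, 0).

(-9, 0)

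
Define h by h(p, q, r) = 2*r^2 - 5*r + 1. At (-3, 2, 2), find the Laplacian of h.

∂²h/∂p² = 0
∂²h/∂q² = 0
∂²h/∂r² = 4
∇²h = 4
At (-3, 2, 2): 4.

4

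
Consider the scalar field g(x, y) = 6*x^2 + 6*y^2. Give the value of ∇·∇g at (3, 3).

24

∂²g/∂x² = 12
∂²g/∂y² = 12
∇²g = 24
At (3, 3): 24.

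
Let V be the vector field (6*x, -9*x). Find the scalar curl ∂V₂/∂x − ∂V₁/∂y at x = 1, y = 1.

-9

∂V₂/∂x = -9
∂V₁/∂y = 0
Scalar curl = -9
At (1, 1): -9.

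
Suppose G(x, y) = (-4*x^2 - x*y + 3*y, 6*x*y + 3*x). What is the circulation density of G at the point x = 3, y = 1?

∂G₂/∂x = 6*y + 3
∂G₁/∂y = -x + 3
Scalar curl = x + 6*y
At (3, 1): 9.

9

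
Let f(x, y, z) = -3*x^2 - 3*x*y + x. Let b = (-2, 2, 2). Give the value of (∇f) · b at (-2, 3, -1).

4

∂f/∂x = -6*x - 3*y + 1
∂f/∂y = -3*x
∂f/∂z = 0
∇f at (-2, 3, -1) = (4, 6, 0)
∇f · b = (4)(-2) + (6)(2) + (0)(2) = 4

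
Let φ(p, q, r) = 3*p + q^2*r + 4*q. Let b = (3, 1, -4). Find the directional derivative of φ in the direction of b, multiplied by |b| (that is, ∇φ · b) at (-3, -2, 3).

-15

∂φ/∂p = 3
∂φ/∂q = 2*q*r + 4
∂φ/∂r = q^2
∇φ at (-3, -2, 3) = (3, -8, 4)
∇φ · b = (3)(3) + (-8)(1) + (4)(-4) = -15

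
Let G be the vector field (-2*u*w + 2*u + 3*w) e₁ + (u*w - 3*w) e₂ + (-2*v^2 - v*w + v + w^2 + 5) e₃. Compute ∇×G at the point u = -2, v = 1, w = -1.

(∇×G)₁ = ∂G₃/∂v − ∂G₂/∂w = -u - 4*v - w + 4
(∇×G)₂ = ∂G₁/∂w − ∂G₃/∂u = -2*u + 3
(∇×G)₃ = ∂G₂/∂u − ∂G₁/∂v = w
∇×G = (-u - 4*v - w + 4, -2*u + 3, w)
At (-2, 1, -1): (3, 7, -1).

(3, 7, -1)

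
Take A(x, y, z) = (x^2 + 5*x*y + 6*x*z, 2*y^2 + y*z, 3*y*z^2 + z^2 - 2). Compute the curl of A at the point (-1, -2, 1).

(∇×A)₁ = ∂A₃/∂y − ∂A₂/∂z = -y + 3*z^2
(∇×A)₂ = ∂A₁/∂z − ∂A₃/∂x = 6*x
(∇×A)₃ = ∂A₂/∂x − ∂A₁/∂y = -5*x
∇×A = (-y + 3*z^2, 6*x, -5*x)
At (-1, -2, 1): (5, -6, 5).

(5, -6, 5)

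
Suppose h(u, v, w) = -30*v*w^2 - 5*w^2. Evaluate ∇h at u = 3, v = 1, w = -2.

(0, -120, 140)

∂h/∂u = 0
∂h/∂v = -30*w^2
∂h/∂w = -60*v*w - 10*w
∇h = (0, -30*w^2, -60*v*w - 10*w)
At (3, 1, -2): (0, -120, 140).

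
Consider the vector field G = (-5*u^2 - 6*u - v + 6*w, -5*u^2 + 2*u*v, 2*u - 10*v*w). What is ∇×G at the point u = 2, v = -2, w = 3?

(-30, 4, -23)

(∇×G)₁ = ∂G₃/∂v − ∂G₂/∂w = -10*w
(∇×G)₂ = ∂G₁/∂w − ∂G₃/∂u = 4
(∇×G)₃ = ∂G₂/∂u − ∂G₁/∂v = -10*u + 2*v + 1
∇×G = (-10*w, 4, -10*u + 2*v + 1)
At (2, -2, 3): (-30, 4, -23).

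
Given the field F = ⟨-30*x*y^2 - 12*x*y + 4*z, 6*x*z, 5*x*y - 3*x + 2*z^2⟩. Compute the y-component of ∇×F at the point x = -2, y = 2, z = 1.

-3

(∇×F)_2 = ∂F₁/∂z − ∂F₃/∂x
= 4 − (5*y - 3)
= -5*y + 7
At (-2, 2, 1): -3.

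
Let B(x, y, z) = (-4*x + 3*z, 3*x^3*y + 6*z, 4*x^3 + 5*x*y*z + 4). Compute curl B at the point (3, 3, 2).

(∇×B)₁ = ∂B₃/∂y − ∂B₂/∂z = 5*x*z - 6
(∇×B)₂ = ∂B₁/∂z − ∂B₃/∂x = -12*x^2 - 5*y*z + 3
(∇×B)₃ = ∂B₂/∂x − ∂B₁/∂y = 9*x^2*y
∇×B = (5*x*z - 6, -12*x^2 - 5*y*z + 3, 9*x^2*y)
At (3, 3, 2): (24, -135, 243).

(24, -135, 243)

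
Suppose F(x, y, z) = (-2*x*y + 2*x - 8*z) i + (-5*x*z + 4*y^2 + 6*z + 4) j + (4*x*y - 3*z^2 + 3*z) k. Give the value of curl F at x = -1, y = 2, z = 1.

(∇×F)₁ = ∂F₃/∂y − ∂F₂/∂z = 9*x - 6
(∇×F)₂ = ∂F₁/∂z − ∂F₃/∂x = -4*y - 8
(∇×F)₃ = ∂F₂/∂x − ∂F₁/∂y = 2*x - 5*z
∇×F = (9*x - 6, -4*y - 8, 2*x - 5*z)
At (-1, 2, 1): (-15, -16, -7).

(-15, -16, -7)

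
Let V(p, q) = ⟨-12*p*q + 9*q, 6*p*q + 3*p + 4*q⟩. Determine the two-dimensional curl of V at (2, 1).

24

∂V₂/∂p = 6*q + 3
∂V₁/∂q = -12*p + 9
Scalar curl = 12*p + 6*q - 6
At (2, 1): 24.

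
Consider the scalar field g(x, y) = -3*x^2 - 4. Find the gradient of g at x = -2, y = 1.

(12, 0)

∂g/∂x = -6*x
∂g/∂y = 0
∇g = (-6*x, 0)
At (-2, 1): (12, 0).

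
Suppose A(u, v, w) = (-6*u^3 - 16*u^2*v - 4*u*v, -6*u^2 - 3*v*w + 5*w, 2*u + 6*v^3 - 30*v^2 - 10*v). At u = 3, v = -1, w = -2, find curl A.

(∇×A)₁ = ∂A₃/∂v − ∂A₂/∂w = 18*v^2 - 57*v - 15
(∇×A)₂ = ∂A₁/∂w − ∂A₃/∂u = -2
(∇×A)₃ = ∂A₂/∂u − ∂A₁/∂v = 16*u^2 - 8*u
∇×A = (18*v^2 - 57*v - 15, -2, 16*u^2 - 8*u)
At (3, -1, -2): (60, -2, 120).

(60, -2, 120)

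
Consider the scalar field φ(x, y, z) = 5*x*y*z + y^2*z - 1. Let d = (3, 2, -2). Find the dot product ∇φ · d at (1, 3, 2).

86

∂φ/∂x = 5*y*z
∂φ/∂y = 5*x*z + 2*y*z
∂φ/∂z = 5*x*y + y^2
∇φ at (1, 3, 2) = (30, 22, 24)
∇φ · d = (30)(3) + (22)(2) + (24)(-2) = 86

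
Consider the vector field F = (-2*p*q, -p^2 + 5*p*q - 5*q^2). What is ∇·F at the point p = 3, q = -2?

∂F₁/∂p = -2*q
∂F₂/∂q = 5*p - 10*q
∇·F = 5*p - 12*q
At (3, -2): 39.

39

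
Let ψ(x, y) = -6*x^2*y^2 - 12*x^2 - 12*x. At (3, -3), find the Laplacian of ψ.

-240

∂²ψ/∂x² = -12*(y^2 + 2)
∂²ψ/∂y² = -12*x^2
∇²ψ = -12*x^2 - 12*y^2 - 24
At (3, -3): -240.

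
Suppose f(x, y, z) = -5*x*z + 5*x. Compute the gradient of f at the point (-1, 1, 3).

∂f/∂x = -5*z + 5
∂f/∂y = 0
∂f/∂z = -5*x
∇f = (-5*z + 5, 0, -5*x)
At (-1, 1, 3): (-10, 0, 5).

(-10, 0, 5)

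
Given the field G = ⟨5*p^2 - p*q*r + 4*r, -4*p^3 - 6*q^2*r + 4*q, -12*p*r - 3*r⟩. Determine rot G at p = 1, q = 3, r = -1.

(54, -11, -13)

(∇×G)₁ = ∂G₃/∂q − ∂G₂/∂r = 6*q^2
(∇×G)₂ = ∂G₁/∂r − ∂G₃/∂p = -p*q + 12*r + 4
(∇×G)₃ = ∂G₂/∂p − ∂G₁/∂q = -12*p^2 + p*r
∇×G = (6*q^2, -p*q + 12*r + 4, -12*p^2 + p*r)
At (1, 3, -1): (54, -11, -13).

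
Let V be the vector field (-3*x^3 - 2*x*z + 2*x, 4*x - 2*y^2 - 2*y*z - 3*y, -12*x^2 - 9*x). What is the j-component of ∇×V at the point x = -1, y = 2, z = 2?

(∇×V)_2 = ∂V₁/∂z − ∂V₃/∂x
= -2*x − (-24*x - 9)
= 22*x + 9
At (-1, 2, 2): -13.

-13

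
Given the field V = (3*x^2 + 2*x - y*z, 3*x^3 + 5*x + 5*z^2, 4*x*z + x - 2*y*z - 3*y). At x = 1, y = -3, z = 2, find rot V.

(-27, -6, 16)

(∇×V)₁ = ∂V₃/∂y − ∂V₂/∂z = -12*z - 3
(∇×V)₂ = ∂V₁/∂z − ∂V₃/∂x = -y - 4*z - 1
(∇×V)₃ = ∂V₂/∂x − ∂V₁/∂y = 9*x^2 + z + 5
∇×V = (-12*z - 3, -y - 4*z - 1, 9*x^2 + z + 5)
At (1, -3, 2): (-27, -6, 16).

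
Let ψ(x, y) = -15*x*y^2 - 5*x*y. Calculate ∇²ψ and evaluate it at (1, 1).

∂²ψ/∂x² = 0
∂²ψ/∂y² = -30*x
∇²ψ = -30*x
At (1, 1): -30.

-30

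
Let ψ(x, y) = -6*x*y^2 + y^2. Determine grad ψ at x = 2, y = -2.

(-24, 44)

∂ψ/∂x = -6*y^2
∂ψ/∂y = -12*x*y + 2*y
∇ψ = (-6*y^2, -12*x*y + 2*y)
At (2, -2): (-24, 44).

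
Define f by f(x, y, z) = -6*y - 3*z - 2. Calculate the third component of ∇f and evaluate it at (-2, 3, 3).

-3

(∇f)_3 = ∂f/∂z = -3
At (-2, 3, 3): -3.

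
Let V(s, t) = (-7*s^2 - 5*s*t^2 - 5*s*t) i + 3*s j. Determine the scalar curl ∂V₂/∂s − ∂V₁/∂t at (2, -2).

-27

∂V₂/∂s = 3
∂V₁/∂t = -10*s*t - 5*s
Scalar curl = 10*s*t + 5*s + 3
At (2, -2): -27.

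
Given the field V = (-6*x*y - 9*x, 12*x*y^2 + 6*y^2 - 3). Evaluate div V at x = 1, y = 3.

∂V₁/∂x = -6*y - 9
∂V₂/∂y = 24*x*y + 12*y
∇·V = 24*x*y + 6*y - 9
At (1, 3): 81.

81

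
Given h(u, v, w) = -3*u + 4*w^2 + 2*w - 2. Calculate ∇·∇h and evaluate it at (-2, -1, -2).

8

∂²h/∂u² = 0
∂²h/∂v² = 0
∂²h/∂w² = 8
∇²h = 8
At (-2, -1, -2): 8.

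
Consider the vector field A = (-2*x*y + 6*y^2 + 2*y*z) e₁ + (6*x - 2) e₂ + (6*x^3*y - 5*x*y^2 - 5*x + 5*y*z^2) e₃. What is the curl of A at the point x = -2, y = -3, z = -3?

(∇×A)₁ = ∂A₃/∂y − ∂A₂/∂z = 6*x^3 - 10*x*y + 5*z^2
(∇×A)₂ = ∂A₁/∂z − ∂A₃/∂x = -18*x^2*y + 5*y^2 + 2*y + 5
(∇×A)₃ = ∂A₂/∂x − ∂A₁/∂y = 2*x - 12*y - 2*z + 6
∇×A = (6*x^3 - 10*x*y + 5*z^2, -18*x^2*y + 5*y^2 + 2*y + 5, 2*x - 12*y - 2*z + 6)
At (-2, -3, -3): (-63, 260, 44).

(-63, 260, 44)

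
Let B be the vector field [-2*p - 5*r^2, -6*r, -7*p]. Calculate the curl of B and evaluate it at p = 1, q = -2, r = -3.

(6, 37, 0)

(∇×B)₁ = ∂B₃/∂q − ∂B₂/∂r = 6
(∇×B)₂ = ∂B₁/∂r − ∂B₃/∂p = -10*r + 7
(∇×B)₃ = ∂B₂/∂p − ∂B₁/∂q = 0
∇×B = (6, -10*r + 7, 0)
At (1, -2, -3): (6, 37, 0).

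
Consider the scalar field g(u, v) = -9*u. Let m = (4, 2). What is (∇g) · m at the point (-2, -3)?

∂g/∂u = -9
∂g/∂v = 0
∇g at (-2, -3) = (-9, 0)
∇g · m = (-9)(4) + (0)(2) = -36

-36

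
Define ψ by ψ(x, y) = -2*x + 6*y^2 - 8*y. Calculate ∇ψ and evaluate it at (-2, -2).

∂ψ/∂x = -2
∂ψ/∂y = 12*y - 8
∇ψ = (-2, 12*y - 8)
At (-2, -2): (-2, -32).

(-2, -32)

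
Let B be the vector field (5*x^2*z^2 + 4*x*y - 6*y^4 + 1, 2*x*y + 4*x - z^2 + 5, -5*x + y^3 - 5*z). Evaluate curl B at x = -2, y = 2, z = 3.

(18, 125, 208)

(∇×B)₁ = ∂B₃/∂y − ∂B₂/∂z = 3*y^2 + 2*z
(∇×B)₂ = ∂B₁/∂z − ∂B₃/∂x = 10*x^2*z + 5
(∇×B)₃ = ∂B₂/∂x − ∂B₁/∂y = -4*x + 24*y^3 + 2*y + 4
∇×B = (3*y^2 + 2*z, 10*x^2*z + 5, -4*x + 24*y^3 + 2*y + 4)
At (-2, 2, 3): (18, 125, 208).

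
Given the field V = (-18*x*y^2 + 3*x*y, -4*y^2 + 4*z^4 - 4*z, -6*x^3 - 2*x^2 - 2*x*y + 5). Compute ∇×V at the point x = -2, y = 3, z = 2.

(∇×V)₁ = ∂V₃/∂y − ∂V₂/∂z = -2*x - 16*z^3 + 4
(∇×V)₂ = ∂V₁/∂z − ∂V₃/∂x = 18*x^2 + 4*x + 2*y
(∇×V)₃ = ∂V₂/∂x − ∂V₁/∂y = 36*x*y - 3*x
∇×V = (-2*x - 16*z^3 + 4, 18*x^2 + 4*x + 2*y, 36*x*y - 3*x)
At (-2, 3, 2): (-120, 70, -210).

(-120, 70, -210)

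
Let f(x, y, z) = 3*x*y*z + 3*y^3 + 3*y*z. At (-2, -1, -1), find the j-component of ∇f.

(∇f)_2 = ∂f/∂y = 3*x*z + 9*y^2 + 3*z
At (-2, -1, -1): 12.

12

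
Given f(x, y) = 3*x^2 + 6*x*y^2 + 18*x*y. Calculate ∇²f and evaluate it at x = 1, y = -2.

∂²f/∂x² = 6
∂²f/∂y² = 12*x
∇²f = 12*x + 6
At (1, -2): 18.

18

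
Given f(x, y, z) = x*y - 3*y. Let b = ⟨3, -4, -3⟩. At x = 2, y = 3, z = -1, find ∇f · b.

13

∂f/∂x = y
∂f/∂y = x - 3
∂f/∂z = 0
∇f at (2, 3, -1) = (3, -1, 0)
∇f · b = (3)(3) + (-1)(-4) + (0)(-3) = 13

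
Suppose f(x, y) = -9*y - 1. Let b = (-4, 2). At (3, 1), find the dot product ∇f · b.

-18

∂f/∂x = 0
∂f/∂y = -9
∇f at (3, 1) = (0, -9)
∇f · b = (0)(-4) + (-9)(2) = -18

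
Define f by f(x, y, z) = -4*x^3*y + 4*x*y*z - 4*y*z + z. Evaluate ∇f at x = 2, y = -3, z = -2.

(168, -40, -11)

∂f/∂x = -12*x^2*y + 4*y*z
∂f/∂y = -4*x^3 + 4*x*z - 4*z
∂f/∂z = 4*x*y - 4*y + 1
∇f = (-12*x^2*y + 4*y*z, -4*x^3 + 4*x*z - 4*z, 4*x*y - 4*y + 1)
At (2, -3, -2): (168, -40, -11).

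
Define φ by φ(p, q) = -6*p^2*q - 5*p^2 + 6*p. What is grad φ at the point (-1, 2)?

(40, -6)

∂φ/∂p = -12*p*q - 10*p + 6
∂φ/∂q = -6*p^2
∇φ = (-12*p*q - 10*p + 6, -6*p^2)
At (-1, 2): (40, -6).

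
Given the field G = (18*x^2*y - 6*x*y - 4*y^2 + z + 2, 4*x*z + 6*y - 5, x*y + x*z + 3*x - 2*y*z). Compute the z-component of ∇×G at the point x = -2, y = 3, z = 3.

-48

(∇×G)_3 = ∂G₂/∂x − ∂G₁/∂y
= 4*z − (18*x^2 - 6*x - 8*y)
= -18*x^2 + 6*x + 8*y + 4*z
At (-2, 3, 3): -48.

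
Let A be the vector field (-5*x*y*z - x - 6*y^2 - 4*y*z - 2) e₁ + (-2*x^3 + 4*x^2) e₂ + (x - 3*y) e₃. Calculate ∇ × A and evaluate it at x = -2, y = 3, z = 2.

(∇×A)₁ = ∂A₃/∂y − ∂A₂/∂z = -3
(∇×A)₂ = ∂A₁/∂z − ∂A₃/∂x = -5*x*y - 4*y - 1
(∇×A)₃ = ∂A₂/∂x − ∂A₁/∂y = -6*x^2 + 5*x*z + 8*x + 12*y + 4*z
∇×A = (-3, -5*x*y - 4*y - 1, -6*x^2 + 5*x*z + 8*x + 12*y + 4*z)
At (-2, 3, 2): (-3, 17, -16).

(-3, 17, -16)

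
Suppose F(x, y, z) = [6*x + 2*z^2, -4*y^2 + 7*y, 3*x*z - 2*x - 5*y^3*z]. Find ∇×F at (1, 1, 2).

(∇×F)₁ = ∂F₃/∂y − ∂F₂/∂z = -15*y^2*z
(∇×F)₂ = ∂F₁/∂z − ∂F₃/∂x = z + 2
(∇×F)₃ = ∂F₂/∂x − ∂F₁/∂y = 0
∇×F = (-15*y^2*z, z + 2, 0)
At (1, 1, 2): (-30, 4, 0).

(-30, 4, 0)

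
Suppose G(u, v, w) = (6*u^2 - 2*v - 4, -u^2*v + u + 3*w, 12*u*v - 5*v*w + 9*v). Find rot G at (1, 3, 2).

(8, -36, -3)

(∇×G)₁ = ∂G₃/∂v − ∂G₂/∂w = 12*u - 5*w + 6
(∇×G)₂ = ∂G₁/∂w − ∂G₃/∂u = -12*v
(∇×G)₃ = ∂G₂/∂u − ∂G₁/∂v = -2*u*v + 3
∇×G = (12*u - 5*w + 6, -12*v, -2*u*v + 3)
At (1, 3, 2): (8, -36, -3).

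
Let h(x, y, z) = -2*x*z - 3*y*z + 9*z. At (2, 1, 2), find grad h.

∂h/∂x = -2*z
∂h/∂y = -3*z
∂h/∂z = -2*x - 3*y + 9
∇h = (-2*z, -3*z, -2*x - 3*y + 9)
At (2, 1, 2): (-4, -6, 2).

(-4, -6, 2)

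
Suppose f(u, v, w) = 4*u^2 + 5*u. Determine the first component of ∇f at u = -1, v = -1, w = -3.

-3

(∇f)_1 = ∂f/∂u = 8*u + 5
At (-1, -1, -3): -3.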